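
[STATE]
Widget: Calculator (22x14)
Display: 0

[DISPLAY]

                     0
┌───┬───┬───┬───┐     
│ 7 │ 8 │ 9 │ ÷ │     
├───┼───┼───┼───┤     
│ 4 │ 5 │ 6 │ × │     
├───┼───┼───┼───┤     
│ 1 │ 2 │ 3 │ - │     
├───┼───┼───┼───┤     
│ 0 │ . │ = │ + │     
├───┼───┼───┼───┤     
│ C │ MC│ MR│ M+│     
└───┴───┴───┴───┘     
                      
                      


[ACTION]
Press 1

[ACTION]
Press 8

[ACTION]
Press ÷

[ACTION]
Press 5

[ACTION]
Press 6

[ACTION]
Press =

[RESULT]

          0.3214285714
┌───┬───┬───┬───┐     
│ 7 │ 8 │ 9 │ ÷ │     
├───┼───┼───┼───┤     
│ 4 │ 5 │ 6 │ × │     
├───┼───┼───┼───┤     
│ 1 │ 2 │ 3 │ - │     
├───┼───┼───┼───┤     
│ 0 │ . │ = │ + │     
├───┼───┼───┼───┤     
│ C │ MC│ MR│ M+│     
└───┴───┴───┴───┘     
                      
                      


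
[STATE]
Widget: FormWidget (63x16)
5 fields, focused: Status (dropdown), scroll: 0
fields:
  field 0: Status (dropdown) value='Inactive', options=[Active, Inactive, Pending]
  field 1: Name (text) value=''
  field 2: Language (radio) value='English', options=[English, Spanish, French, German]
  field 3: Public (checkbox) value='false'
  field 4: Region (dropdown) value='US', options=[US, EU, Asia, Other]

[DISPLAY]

> Status:     [Inactive                                      ▼]
  Name:       [                                               ]
  Language:   (●) English  ( ) Spanish  ( ) French  ( ) German 
  Public:     [ ]                                              
  Region:     [US                                            ▼]
                                                               
                                                               
                                                               
                                                               
                                                               
                                                               
                                                               
                                                               
                                                               
                                                               
                                                               


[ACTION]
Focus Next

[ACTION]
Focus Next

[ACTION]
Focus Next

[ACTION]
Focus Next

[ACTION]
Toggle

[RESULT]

  Status:     [Inactive                                      ▼]
  Name:       [                                               ]
  Language:   (●) English  ( ) Spanish  ( ) French  ( ) German 
  Public:     [ ]                                              
> Region:     [US                                            ▼]
                                                               
                                                               
                                                               
                                                               
                                                               
                                                               
                                                               
                                                               
                                                               
                                                               
                                                               


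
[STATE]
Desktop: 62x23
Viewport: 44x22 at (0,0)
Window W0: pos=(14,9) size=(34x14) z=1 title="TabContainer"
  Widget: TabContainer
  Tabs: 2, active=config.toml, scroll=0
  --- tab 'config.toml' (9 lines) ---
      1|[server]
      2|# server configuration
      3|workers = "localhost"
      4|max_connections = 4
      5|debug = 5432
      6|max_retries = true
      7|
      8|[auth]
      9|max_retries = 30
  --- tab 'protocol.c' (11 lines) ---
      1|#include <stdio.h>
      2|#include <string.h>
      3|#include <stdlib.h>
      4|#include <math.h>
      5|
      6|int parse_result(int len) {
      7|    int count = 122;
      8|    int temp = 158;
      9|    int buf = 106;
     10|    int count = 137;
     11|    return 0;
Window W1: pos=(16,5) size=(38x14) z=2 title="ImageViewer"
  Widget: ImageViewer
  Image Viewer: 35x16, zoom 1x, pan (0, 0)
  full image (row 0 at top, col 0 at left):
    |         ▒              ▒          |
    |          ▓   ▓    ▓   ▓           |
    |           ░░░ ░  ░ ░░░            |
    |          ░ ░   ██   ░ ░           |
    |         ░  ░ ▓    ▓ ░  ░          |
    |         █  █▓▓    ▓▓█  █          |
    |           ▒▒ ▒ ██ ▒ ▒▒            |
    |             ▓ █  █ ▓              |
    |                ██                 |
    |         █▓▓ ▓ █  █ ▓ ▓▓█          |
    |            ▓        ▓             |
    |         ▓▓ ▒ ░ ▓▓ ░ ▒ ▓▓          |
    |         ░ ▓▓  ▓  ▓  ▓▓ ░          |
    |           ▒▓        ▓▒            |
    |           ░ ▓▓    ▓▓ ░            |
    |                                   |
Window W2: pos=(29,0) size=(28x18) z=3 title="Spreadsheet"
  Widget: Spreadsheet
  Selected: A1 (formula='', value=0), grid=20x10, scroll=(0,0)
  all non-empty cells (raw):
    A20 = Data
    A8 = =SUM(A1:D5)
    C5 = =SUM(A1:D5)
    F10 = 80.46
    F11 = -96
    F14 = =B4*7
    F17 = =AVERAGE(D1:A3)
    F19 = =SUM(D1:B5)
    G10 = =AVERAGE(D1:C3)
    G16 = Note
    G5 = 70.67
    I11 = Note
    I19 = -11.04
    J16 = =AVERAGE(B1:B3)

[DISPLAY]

                             ┏━━━━━━━━━━━━━━
                             ┃ Spreadsheet  
                             ┠──────────────
                             ┃A1:           
                             ┃       A      
                ┏━━━━━━━━━━━━┃--------------
                ┃ ImageViewer┃  1      [0]  
                ┠────────────┃  2        0  
                ┃         ▒  ┃  3        0  
              ┏━┃          ▓ ┃  4        0  
              ┃ ┃           ░┃  5        0  
              ┠─┃          ░ ┃  6        0  
              ┃[┃         ░  ┃  7        0  
              ┃─┃         █  ┃  8 #CIRC!    
              ┃[┃           ▒┃  9        0  
              ┃#┃            ┃ 10        0  
              ┃w┃            ┃ 11        0  
              ┃m┃         █▓▓┗━━━━━━━━━━━━━━
              ┃d┗━━━━━━━━━━━━━━━━━━━━━━━━━━━
              ┃max_retries = true           
              ┃                             
              ┃[auth]                       


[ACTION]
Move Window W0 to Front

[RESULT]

                             ┏━━━━━━━━━━━━━━
                             ┃ Spreadsheet  
                             ┠──────────────
                             ┃A1:           
                             ┃       A      
                ┏━━━━━━━━━━━━┃--------------
                ┃ ImageViewer┃  1      [0]  
                ┠────────────┃  2        0  
                ┃         ▒  ┃  3        0  
              ┏━━━━━━━━━━━━━━━━━━━━━━━━━━━━━
              ┃ TabContainer                
              ┠─────────────────────────────
              ┃[config.toml]│ protocol.c    
              ┃─────────────────────────────
              ┃[server]                     
              ┃# server configuration       
              ┃workers = "localhost"        
              ┃max_connections = 4          
              ┃debug = 5432                 
              ┃max_retries = true           
              ┃                             
              ┃[auth]                       


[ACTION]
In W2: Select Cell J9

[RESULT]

                             ┏━━━━━━━━━━━━━━
                             ┃ Spreadsheet  
                             ┠──────────────
                             ┃J9:           
                             ┃       A      
                ┏━━━━━━━━━━━━┃--------------
                ┃ ImageViewer┃  1        0  
                ┠────────────┃  2        0  
                ┃         ▒  ┃  3        0  
              ┏━━━━━━━━━━━━━━━━━━━━━━━━━━━━━
              ┃ TabContainer                
              ┠─────────────────────────────
              ┃[config.toml]│ protocol.c    
              ┃─────────────────────────────
              ┃[server]                     
              ┃# server configuration       
              ┃workers = "localhost"        
              ┃max_connections = 4          
              ┃debug = 5432                 
              ┃max_retries = true           
              ┃                             
              ┃[auth]                       


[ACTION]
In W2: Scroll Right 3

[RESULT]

                             ┏━━━━━━━━━━━━━━
                             ┃ Spreadsheet  
                             ┠──────────────
                             ┃J9:           
                             ┃       D      
                ┏━━━━━━━━━━━━┃--------------
                ┃ ImageViewer┃  1        0  
                ┠────────────┃  2        0  
                ┃         ▒  ┃  3        0  
              ┏━━━━━━━━━━━━━━━━━━━━━━━━━━━━━
              ┃ TabContainer                
              ┠─────────────────────────────
              ┃[config.toml]│ protocol.c    
              ┃─────────────────────────────
              ┃[server]                     
              ┃# server configuration       
              ┃workers = "localhost"        
              ┃max_connections = 4          
              ┃debug = 5432                 
              ┃max_retries = true           
              ┃                             
              ┃[auth]                       


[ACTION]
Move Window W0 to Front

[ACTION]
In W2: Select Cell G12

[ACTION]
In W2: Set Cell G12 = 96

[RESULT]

                             ┏━━━━━━━━━━━━━━
                             ┃ Spreadsheet  
                             ┠──────────────
                             ┃G12: 96       
                             ┃       D      
                ┏━━━━━━━━━━━━┃--------------
                ┃ ImageViewer┃  1        0  
                ┠────────────┃  2        0  
                ┃         ▒  ┃  3        0  
              ┏━━━━━━━━━━━━━━━━━━━━━━━━━━━━━
              ┃ TabContainer                
              ┠─────────────────────────────
              ┃[config.toml]│ protocol.c    
              ┃─────────────────────────────
              ┃[server]                     
              ┃# server configuration       
              ┃workers = "localhost"        
              ┃max_connections = 4          
              ┃debug = 5432                 
              ┃max_retries = true           
              ┃                             
              ┃[auth]                       


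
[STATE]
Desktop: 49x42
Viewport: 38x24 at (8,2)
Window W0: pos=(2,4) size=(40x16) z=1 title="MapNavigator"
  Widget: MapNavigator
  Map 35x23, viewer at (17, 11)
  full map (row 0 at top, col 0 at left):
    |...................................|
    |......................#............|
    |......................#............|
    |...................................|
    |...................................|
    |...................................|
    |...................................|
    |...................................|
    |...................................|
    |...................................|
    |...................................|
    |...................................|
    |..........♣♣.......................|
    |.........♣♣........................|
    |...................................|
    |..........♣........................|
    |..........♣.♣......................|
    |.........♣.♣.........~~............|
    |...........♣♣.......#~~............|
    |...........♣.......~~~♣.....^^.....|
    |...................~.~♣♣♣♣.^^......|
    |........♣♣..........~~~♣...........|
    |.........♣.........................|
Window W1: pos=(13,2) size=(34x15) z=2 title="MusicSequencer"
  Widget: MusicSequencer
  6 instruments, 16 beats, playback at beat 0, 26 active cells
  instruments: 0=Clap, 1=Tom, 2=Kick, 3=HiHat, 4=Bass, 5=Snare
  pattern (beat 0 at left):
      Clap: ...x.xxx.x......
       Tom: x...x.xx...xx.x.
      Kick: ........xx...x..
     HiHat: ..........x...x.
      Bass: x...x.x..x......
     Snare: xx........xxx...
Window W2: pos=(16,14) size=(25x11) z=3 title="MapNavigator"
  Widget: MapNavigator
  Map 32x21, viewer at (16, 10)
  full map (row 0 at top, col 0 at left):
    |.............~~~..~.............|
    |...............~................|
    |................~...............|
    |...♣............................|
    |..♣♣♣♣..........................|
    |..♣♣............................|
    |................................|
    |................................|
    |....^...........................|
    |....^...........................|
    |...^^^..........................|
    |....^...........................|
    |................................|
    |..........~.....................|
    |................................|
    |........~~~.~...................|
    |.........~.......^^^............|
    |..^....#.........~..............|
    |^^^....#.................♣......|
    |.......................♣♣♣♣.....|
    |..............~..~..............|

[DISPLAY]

     ┏━━━━━━━━━━━━━━━━━━━━━━━━━━━━━━━━
     ┃ MusicSequencer                 
━━━━━┠────────────────────────────────
aviga┃      ▼123456789012345          
─────┃  Clap···█·███·█······          
.....┃   Tom█···█·██···██·█·          
.....┃  Kick········██···█··          
.....┃ HiHat··········█···█·          
.....┃  Bass█···█·█··█······          
.....┃ Snare██········███···          
.....┃                                
.....┃                                
.....┃  ┏━━━━━━━━━━━━━━━━━━━━━━━┓     
.....┃  ┃ MapNavigator          ┃     
.....┗━━┠───────────────────────┨━━━━━
.......♣┃.......................┃┃    
.......♣┃.......................┃┃    
━━━━━━━━┃.......................┃┛    
        ┃^..........@...........┃     
        ┃.......................┃     
        ┃.......................┃     
        ┃.....~.................┃     
        ┗━━━━━━━━━━━━━━━━━━━━━━━┛     
                                      


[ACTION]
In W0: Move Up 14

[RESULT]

     ┏━━━━━━━━━━━━━━━━━━━━━━━━━━━━━━━━
     ┃ MusicSequencer                 
━━━━━┠────────────────────────────────
aviga┃      ▼123456789012345          
─────┃  Clap···█·███·█······          
     ┃   Tom█···█·██···██·█·          
     ┃  Kick········██···█··          
     ┃ HiHat··········█···█·          
     ┃  Bass█···█·█··█······          
     ┃ Snare██········███···          
     ┃                                
.....┃                                
.....┃  ┏━━━━━━━━━━━━━━━━━━━━━━━┓     
.....┃  ┃ MapNavigator          ┃     
.....┗━━┠───────────────────────┨━━━━━
........┃.......................┃┃    
........┃.......................┃┃    
━━━━━━━━┃.......................┃┛    
        ┃^..........@...........┃     
        ┃.......................┃     
        ┃.......................┃     
        ┃.....~.................┃     
        ┗━━━━━━━━━━━━━━━━━━━━━━━┛     
                                      


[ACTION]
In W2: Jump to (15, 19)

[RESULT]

     ┏━━━━━━━━━━━━━━━━━━━━━━━━━━━━━━━━
     ┃ MusicSequencer                 
━━━━━┠────────────────────────────────
aviga┃      ▼123456789012345          
─────┃  Clap···█·███·█······          
     ┃   Tom█···█·██···██·█·          
     ┃  Kick········██···█··          
     ┃ HiHat··········█···█·          
     ┃  Bass█···█·█··█······          
     ┃ Snare██········███···          
     ┃                                
.....┃                                
.....┃  ┏━━━━━━━━━━━━━━━━━━━━━━━┓     
.....┃  ┃ MapNavigator          ┃     
.....┗━━┠───────────────────────┨━━━━━
........┃.....~.......^^^.......┃┃    
........┃...#.........~.........┃┃    
━━━━━━━━┃...#.................♣.┃┛    
        ┃...........@.......♣♣♣♣┃     
        ┃..........~..~.........┃     
        ┃                       ┃     
        ┃                       ┃     
        ┗━━━━━━━━━━━━━━━━━━━━━━━┛     
                                      


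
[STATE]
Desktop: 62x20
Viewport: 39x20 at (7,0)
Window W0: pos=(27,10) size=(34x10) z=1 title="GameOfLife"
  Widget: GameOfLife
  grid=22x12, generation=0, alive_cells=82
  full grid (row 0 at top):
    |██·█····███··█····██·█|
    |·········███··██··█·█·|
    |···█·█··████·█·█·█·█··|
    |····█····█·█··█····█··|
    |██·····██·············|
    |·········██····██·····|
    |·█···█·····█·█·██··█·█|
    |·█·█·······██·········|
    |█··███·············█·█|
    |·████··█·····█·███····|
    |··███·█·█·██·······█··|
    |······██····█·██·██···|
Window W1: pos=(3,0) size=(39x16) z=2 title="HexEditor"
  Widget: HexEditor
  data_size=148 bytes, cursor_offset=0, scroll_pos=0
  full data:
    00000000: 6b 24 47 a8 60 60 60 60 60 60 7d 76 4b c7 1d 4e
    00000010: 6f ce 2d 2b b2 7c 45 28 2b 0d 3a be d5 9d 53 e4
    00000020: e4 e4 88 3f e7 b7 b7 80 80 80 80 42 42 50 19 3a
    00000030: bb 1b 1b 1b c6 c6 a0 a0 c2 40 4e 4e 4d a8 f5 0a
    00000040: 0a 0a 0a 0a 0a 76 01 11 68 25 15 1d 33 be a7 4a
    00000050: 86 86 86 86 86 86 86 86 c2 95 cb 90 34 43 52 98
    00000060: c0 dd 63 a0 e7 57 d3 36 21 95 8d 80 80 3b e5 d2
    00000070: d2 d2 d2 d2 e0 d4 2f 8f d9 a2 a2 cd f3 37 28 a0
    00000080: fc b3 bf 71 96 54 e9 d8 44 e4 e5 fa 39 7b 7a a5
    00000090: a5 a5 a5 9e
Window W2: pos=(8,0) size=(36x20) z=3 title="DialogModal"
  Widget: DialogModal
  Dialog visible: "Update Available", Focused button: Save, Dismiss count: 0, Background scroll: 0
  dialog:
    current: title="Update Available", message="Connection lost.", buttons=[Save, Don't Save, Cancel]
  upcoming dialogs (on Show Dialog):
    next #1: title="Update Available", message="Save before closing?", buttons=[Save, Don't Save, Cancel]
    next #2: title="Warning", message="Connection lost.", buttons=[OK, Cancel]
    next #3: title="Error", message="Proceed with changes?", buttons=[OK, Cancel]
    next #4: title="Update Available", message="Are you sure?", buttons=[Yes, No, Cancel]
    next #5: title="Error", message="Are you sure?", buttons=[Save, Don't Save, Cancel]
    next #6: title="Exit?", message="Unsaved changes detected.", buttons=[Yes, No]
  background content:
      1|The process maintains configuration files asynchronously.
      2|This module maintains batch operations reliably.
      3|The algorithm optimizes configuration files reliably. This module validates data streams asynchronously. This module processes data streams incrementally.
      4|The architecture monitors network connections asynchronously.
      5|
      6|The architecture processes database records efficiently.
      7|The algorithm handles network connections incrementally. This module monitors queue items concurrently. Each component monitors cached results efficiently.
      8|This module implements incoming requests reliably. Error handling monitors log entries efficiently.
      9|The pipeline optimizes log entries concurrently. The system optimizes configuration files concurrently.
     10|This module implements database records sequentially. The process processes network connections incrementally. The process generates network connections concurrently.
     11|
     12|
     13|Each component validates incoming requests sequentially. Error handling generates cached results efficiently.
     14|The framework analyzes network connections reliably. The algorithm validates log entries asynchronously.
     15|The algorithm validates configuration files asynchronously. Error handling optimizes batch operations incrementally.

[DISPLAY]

━┏━━━━━━━━━━━━━━━━━━━━━━━━━━━━━━━━━━┓  
x┃ DialogModal                      ┃  
─┠──────────────────────────────────┨  
0┃The process maintains configuratio┃  
0┃This module maintains batch operat┃  
0┃The algorithm optimizes configurat┃  
0┃The architecture monitors network ┃  
0┃                                  ┃  
0┃Th┌────────────────────────────┐as┃  
0┃Th│      Update Available      │nn┃  
0┃Th│      Connection lost.      │re┃━━
0┃Th│[Save]  Don't Save   Cancel │es┃  
0┃Th└────────────────────────────┘re┃──
 ┃                                  ┃  
 ┃                                  ┃··
━┃Each component validates incoming ┃··
 ┃The framework analyzes network con┃█·
 ┃The algorithm validates configurat┃█·
 ┃                                  ┃··
 ┗━━━━━━━━━━━━━━━━━━━━━━━━━━━━━━━━━━┛━━


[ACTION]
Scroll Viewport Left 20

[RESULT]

   ┏━━━━┏━━━━━━━━━━━━━━━━━━━━━━━━━━━━━━
   ┃ Hex┃ DialogModal                  
   ┠────┠──────────────────────────────
   ┃0000┃The process maintains configur
   ┃0000┃This module maintains batch op
   ┃0000┃The algorithm optimizes config
   ┃0000┃The architecture monitors netw
   ┃0000┃                              
   ┃0000┃Th┌───────────────────────────
   ┃0000┃Th│      Update Available     
   ┃0000┃Th│      Connection lost.     
   ┃0000┃Th│[Save]  Don't Save   Cancel
   ┃0000┃Th└───────────────────────────
   ┃    ┃                              
   ┃    ┃                              
   ┗━━━━┃Each component validates incom
        ┃The framework analyzes network
        ┃The algorithm validates config
        ┃                              
        ┗━━━━━━━━━━━━━━━━━━━━━━━━━━━━━━


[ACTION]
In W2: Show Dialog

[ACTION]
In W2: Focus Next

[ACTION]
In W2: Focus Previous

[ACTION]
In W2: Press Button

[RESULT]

   ┏━━━━┏━━━━━━━━━━━━━━━━━━━━━━━━━━━━━━
   ┃ Hex┃ DialogModal                  
   ┠────┠──────────────────────────────
   ┃0000┃The process maintains configur
   ┃0000┃This module maintains batch op
   ┃0000┃The algorithm optimizes config
   ┃0000┃The architecture monitors netw
   ┃0000┃                              
   ┃0000┃The architecture processes dat
   ┃0000┃The algorithm handles network 
   ┃0000┃This module implements incomin
   ┃0000┃The pipeline optimizes log ent
   ┃0000┃This module implements databas
   ┃    ┃                              
   ┃    ┃                              
   ┗━━━━┃Each component validates incom
        ┃The framework analyzes network
        ┃The algorithm validates config
        ┃                              
        ┗━━━━━━━━━━━━━━━━━━━━━━━━━━━━━━


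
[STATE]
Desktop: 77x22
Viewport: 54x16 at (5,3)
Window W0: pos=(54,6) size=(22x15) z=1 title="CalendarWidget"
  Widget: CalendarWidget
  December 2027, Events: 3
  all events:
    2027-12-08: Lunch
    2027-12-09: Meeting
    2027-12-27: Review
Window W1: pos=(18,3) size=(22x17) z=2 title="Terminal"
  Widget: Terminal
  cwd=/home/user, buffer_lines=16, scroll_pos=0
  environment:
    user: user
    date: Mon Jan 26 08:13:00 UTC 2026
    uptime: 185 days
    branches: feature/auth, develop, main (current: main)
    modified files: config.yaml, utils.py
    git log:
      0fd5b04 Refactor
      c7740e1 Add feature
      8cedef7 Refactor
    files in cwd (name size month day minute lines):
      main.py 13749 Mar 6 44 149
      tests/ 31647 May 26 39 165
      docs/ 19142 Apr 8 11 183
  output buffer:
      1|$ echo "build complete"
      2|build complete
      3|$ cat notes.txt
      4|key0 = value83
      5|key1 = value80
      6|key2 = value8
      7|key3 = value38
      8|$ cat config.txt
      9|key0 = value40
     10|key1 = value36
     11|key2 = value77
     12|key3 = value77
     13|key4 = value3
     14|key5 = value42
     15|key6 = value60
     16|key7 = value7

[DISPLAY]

             ┏━━━━━━━━━━━━━━━━━━━━┓                   
             ┃ Terminal           ┃                   
             ┠────────────────────┨                   
             ┃$ echo "build comple┃              ┏━━━━
             ┃build complete      ┃              ┃ Cal
             ┃$ cat notes.txt     ┃              ┠────
             ┃key0 = value83      ┃              ┃   D
             ┃key1 = value80      ┃              ┃Mo T
             ┃key2 = value8       ┃              ┃    
             ┃key3 = value38      ┃              ┃ 6  
             ┃$ cat config.txt    ┃              ┃13 1
             ┃key0 = value40      ┃              ┃20 2
             ┃key1 = value36      ┃              ┃27* 
             ┃key2 = value77      ┃              ┃    
             ┃key3 = value77      ┃              ┃    
             ┃key4 = value3       ┃              ┃    


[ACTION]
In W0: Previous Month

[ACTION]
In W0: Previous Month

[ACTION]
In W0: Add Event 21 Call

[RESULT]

             ┏━━━━━━━━━━━━━━━━━━━━┓                   
             ┃ Terminal           ┃                   
             ┠────────────────────┨                   
             ┃$ echo "build comple┃              ┏━━━━
             ┃build complete      ┃              ┃ Cal
             ┃$ cat notes.txt     ┃              ┠────
             ┃key0 = value83      ┃              ┃    
             ┃key1 = value80      ┃              ┃Mo T
             ┃key2 = value8       ┃              ┃    
             ┃key3 = value38      ┃              ┃ 4  
             ┃$ cat config.txt    ┃              ┃11 1
             ┃key0 = value40      ┃              ┃18 1
             ┃key1 = value36      ┃              ┃25 2
             ┃key2 = value77      ┃              ┃    
             ┃key3 = value77      ┃              ┃    
             ┃key4 = value3       ┃              ┃    


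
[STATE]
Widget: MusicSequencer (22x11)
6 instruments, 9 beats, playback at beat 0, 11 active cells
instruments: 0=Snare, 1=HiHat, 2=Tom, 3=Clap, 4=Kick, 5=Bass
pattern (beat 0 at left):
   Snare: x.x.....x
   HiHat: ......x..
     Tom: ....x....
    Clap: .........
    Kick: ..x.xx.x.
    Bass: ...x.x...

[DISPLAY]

      ▼12345678       
 Snare█·█·····█       
 HiHat······█··       
   Tom····█····       
  Clap·········       
  Kick··█·██·█·       
  Bass···█·█···       
                      
                      
                      
                      


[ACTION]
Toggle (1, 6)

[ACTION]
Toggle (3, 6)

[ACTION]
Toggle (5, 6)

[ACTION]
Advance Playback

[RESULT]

      0▼2345678       
 Snare█·█·····█       
 HiHat·········       
   Tom····█····       
  Clap······█··       
  Kick··█·██·█·       
  Bass···█·██··       
                      
                      
                      
                      


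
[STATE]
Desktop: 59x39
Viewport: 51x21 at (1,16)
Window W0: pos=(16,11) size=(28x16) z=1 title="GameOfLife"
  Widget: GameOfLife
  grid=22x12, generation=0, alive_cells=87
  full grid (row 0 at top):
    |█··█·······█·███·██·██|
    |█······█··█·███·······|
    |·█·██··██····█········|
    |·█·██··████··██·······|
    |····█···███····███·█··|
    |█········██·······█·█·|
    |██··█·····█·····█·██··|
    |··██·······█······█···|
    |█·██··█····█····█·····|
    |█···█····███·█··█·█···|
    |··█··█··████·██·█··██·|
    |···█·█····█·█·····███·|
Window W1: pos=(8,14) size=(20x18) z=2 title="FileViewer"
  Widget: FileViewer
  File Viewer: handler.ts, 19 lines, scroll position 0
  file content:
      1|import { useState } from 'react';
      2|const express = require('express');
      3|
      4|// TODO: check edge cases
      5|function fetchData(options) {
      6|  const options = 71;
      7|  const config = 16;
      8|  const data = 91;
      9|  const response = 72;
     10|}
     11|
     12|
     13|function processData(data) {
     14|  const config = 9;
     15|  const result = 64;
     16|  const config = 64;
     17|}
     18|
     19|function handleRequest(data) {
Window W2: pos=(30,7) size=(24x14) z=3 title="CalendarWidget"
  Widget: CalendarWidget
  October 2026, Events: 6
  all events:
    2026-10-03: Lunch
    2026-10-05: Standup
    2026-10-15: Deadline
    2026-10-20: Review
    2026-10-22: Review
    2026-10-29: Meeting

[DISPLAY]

       ┠──────────────────┨·█┃26 27 28 29* 30 31   
       ┃import { useState▲┃··┃                     
       ┃const express = r█┃··┃                     
       ┃                 ░┃··┃                     
       ┃// TODO: check ed░┃··┗━━━━━━━━━━━━━━━━━━━━━
       ┃function fetchDat░┃·····█·██··    ┃        
       ┃  const options =░┃█······█···    ┃        
       ┃  const config = ░┃█····█·····    ┃        
       ┃  const data = 91░┃█·█··█·█···    ┃        
       ┃  const response ░┃█·██·█··██·    ┃        
       ┃}                ░┃━━━━━━━━━━━━━━━┛        
       ┃                 ░┃                        
       ┃                 ░┃                        
       ┃function processD░┃                        
       ┃  const config = ▼┃                        
       ┗━━━━━━━━━━━━━━━━━━┛                        
                                                   
                                                   
                                                   
                                                   
                                                   


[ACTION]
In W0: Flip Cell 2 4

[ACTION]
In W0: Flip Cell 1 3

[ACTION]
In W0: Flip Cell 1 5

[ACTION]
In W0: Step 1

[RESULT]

       ┠──────────────────┨█·┃26 27 28 29* 30 31   
       ┃import { useState▲┃█·┃                     
       ┃const express = r█┃··┃                     
       ┃                 ░┃█·┃                     
       ┃// TODO: check ed░┃█·┗━━━━━━━━━━━━━━━━━━━━━
       ┃function fetchDat░┃█······█···    ┃        
       ┃  const options =░┃█······██··    ┃        
       ┃  const config = ░┃█··········    ┃        
       ┃  const data = 91░┃··██·█··█··    ┃        
       ┃  const response ░┃··███····█·    ┃        
       ┃}                ░┃━━━━━━━━━━━━━━━┛        
       ┃                 ░┃                        
       ┃                 ░┃                        
       ┃function processD░┃                        
       ┃  const config = ▼┃                        
       ┗━━━━━━━━━━━━━━━━━━┛                        
                                                   
                                                   
                                                   
                                                   
                                                   


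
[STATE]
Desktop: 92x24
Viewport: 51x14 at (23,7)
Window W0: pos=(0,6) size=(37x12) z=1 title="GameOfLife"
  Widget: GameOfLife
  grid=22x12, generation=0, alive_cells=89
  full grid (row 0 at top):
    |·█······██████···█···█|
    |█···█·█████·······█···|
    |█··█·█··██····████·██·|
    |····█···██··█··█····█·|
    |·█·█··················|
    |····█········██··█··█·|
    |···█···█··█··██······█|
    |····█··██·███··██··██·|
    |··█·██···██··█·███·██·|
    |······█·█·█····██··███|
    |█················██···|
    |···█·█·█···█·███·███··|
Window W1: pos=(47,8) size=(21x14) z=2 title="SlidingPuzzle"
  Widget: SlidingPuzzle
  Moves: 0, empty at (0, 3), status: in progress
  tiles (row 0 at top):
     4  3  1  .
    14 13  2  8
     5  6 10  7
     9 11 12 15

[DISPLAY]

             ┃                                     
─────────────┨          ┏━━━━━━━━━━━━━━━━━━━┓      
             ┃          ┃ SlidingPuzzle     ┃      
             ┃          ┠───────────────────┨      
             ┃          ┃┌────┬────┬────┬───┃      
             ┃          ┃│  4 │  3 │  1 │   ┃      
             ┃          ┃├────┼────┼────┼───┃      
             ┃          ┃│ 14 │ 13 │  2 │  8┃      
             ┃          ┃├────┼────┼────┼───┃      
             ┃          ┃│  5 │  6 │ 10 │  7┃      
━━━━━━━━━━━━━┛          ┃├────┼────┼────┼───┃      
                        ┃│  9 │ 11 │ 12 │ 15┃      
                        ┃└────┴────┴────┴───┃      
                        ┃Moves: 0           ┃      


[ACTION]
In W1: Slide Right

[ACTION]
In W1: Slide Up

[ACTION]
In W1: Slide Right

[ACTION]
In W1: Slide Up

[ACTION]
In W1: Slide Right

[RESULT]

             ┃                                     
─────────────┨          ┏━━━━━━━━━━━━━━━━━━━┓      
             ┃          ┃ SlidingPuzzle     ┃      
             ┃          ┠───────────────────┨      
             ┃          ┃┌────┬────┬────┬───┃      
             ┃          ┃│  4 │  3 │  2 │  1┃      
             ┃          ┃├────┼────┼────┼───┃      
             ┃          ┃│ 14 │  6 │ 13 │  8┃      
             ┃          ┃├────┼────┼────┼───┃      
             ┃          ┃│    │  5 │ 10 │  7┃      
━━━━━━━━━━━━━┛          ┃├────┼────┼────┼───┃      
                        ┃│  9 │ 11 │ 12 │ 15┃      
                        ┃└────┴────┴────┴───┃      
                        ┃Moves: 5           ┃      


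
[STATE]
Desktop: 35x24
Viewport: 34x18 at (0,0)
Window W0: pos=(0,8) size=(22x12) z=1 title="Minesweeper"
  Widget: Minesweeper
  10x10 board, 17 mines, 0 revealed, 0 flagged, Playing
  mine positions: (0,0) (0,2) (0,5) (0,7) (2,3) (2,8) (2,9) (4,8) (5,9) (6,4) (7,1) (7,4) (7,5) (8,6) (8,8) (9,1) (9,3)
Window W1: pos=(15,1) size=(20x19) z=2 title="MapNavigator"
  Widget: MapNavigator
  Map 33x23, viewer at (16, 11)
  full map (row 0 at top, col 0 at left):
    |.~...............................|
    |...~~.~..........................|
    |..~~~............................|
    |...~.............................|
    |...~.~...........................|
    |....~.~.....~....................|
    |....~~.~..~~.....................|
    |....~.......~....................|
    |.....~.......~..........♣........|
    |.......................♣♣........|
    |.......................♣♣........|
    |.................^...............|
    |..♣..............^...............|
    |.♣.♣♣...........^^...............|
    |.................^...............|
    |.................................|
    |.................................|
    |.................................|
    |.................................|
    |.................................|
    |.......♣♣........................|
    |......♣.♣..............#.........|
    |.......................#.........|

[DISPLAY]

                                  
               ┏━━━━━━━━━━━━━━━━━━
               ┃ MapNavigator     
               ┠──────────────────
               ┃..................
               ┃.....~............
               ┃~..~~.............
               ┃.....~............
┏━━━━━━━━━━━━━━┃......~..........♣
┃ Minesweeper  ┃................♣♣
┠──────────────┃................♣♣
┃■■■■■■■■■■    ┃.........@^.......
┃■■■■■■■■■■    ┃..........^.......
┃■■■■■■■■■■    ┃.........^^.......
┃■■■■■■■■■■    ┃..........^.......
┃■■■■■■■■■■    ┃..................
┃■■■■■■■■■■    ┃..................
┃■■■■■■■■■■    ┃..................


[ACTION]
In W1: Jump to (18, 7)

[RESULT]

                                  
               ┏━━━━━━━━━━━━━━━━━━
               ┃ MapNavigator     
               ┠──────────────────
               ┃..................
               ┃..................
               ┃..................
               ┃..................
┏━━━━━━━━━━━━━━┃..................
┃ Minesweeper  ┃...~..............
┠──────────────┃.~~...............
┃■■■■■■■■■■    ┃...~.....@........
┃■■■■■■■■■■    ┃....~..........♣..
┃■■■■■■■■■■    ┃..............♣♣..
┃■■■■■■■■■■    ┃..............♣♣..
┃■■■■■■■■■■    ┃........^.........
┃■■■■■■■■■■    ┃........^.........
┃■■■■■■■■■■    ┃.......^^.........


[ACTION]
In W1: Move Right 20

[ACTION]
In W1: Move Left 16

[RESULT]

                                  
               ┏━━━━━━━━━━━━━━━━━━
               ┃ MapNavigator     
               ┠──────────────────
               ┃..................
               ┃..................
               ┃..................
               ┃..................
┏━━━━━━━━━━━━━━┃..................
┃ Minesweeper  ┃.....~............
┠──────────────┃~..~~.............
┃■■■■■■■■■■    ┃.....~...@........
┃■■■■■■■■■■    ┃......~..........♣
┃■■■■■■■■■■    ┃................♣♣
┃■■■■■■■■■■    ┃................♣♣
┃■■■■■■■■■■    ┃..........^.......
┃■■■■■■■■■■    ┃..........^.......
┃■■■■■■■■■■    ┃.........^^.......


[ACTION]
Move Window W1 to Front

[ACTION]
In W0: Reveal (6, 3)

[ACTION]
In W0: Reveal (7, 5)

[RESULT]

                                  
               ┏━━━━━━━━━━━━━━━━━━
               ┃ MapNavigator     
               ┠──────────────────
               ┃..................
               ┃..................
               ┃..................
               ┃..................
┏━━━━━━━━━━━━━━┃..................
┃ Minesweeper  ┃.....~............
┠──────────────┃~..~~.............
┃✹■✹■■✹■✹■■    ┃.....~...@........
┃■■■■■■■■■■    ┃......~..........♣
┃■■■✹■■■■✹✹    ┃................♣♣
┃■■■■■■■■■■    ┃................♣♣
┃■■■■■■■■✹■    ┃..........^.......
┃■■■■■■■■■✹    ┃..........^.......
┃■■■2✹■■■■■    ┃.........^^.......
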